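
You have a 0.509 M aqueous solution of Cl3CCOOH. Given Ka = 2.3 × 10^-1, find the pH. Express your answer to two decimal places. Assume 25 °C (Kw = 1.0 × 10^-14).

Cl3CCOOH ⇌ Cl3CCOO- + H+
From the ICE table, Ka = x²/(0.509 − x) = 2.3 × 10^-1.
Here C₀/Ka ≈ 2.21, so the small-x approximation fails. Use the quadratic:
x = (−Ka + √(Ka² + 4·Ka·C₀))/2 = 2.46 × 10^-1 M
pH = −log(2.46 × 10^-1) = 0.61

pH = 0.61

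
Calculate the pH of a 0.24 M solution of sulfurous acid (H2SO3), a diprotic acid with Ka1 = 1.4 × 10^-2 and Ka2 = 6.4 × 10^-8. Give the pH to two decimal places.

Since Ka1 ≫ Ka2, the first ionization dominates [H+].
Ka1 = x²/(0.24 − x) = 1.4 × 10^-2
Solving the quadratic: x = (−Ka1 + √(Ka1² + 4·Ka1·C₀))/2 = 5.14 × 10^-2 M
pH = −log(5.14 × 10^-2) = 1.29

pH = 1.29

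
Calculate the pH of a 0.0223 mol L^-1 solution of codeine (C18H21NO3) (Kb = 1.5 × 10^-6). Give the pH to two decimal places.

pH = 10.26

C18H21NO3 + H2O ⇌ C18H22NO3+ + OH-
From the ICE table, Kb = x²/(0.0223 − x) = 1.5 × 10^-6.
Assume x ≪ 0.0223: x ≈ √(1.5 × 10^-6 × 0.0223) = 1.83 × 10^-4 M
Check: 0.82% ionized — well under 5%, approximation valid.
pOH = 3.74, so pH = 14.00 − pOH = 10.26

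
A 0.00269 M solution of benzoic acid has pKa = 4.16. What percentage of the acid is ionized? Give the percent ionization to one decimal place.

C6H5COOH ⇌ C6H5COO- + H+; let x = [H+] at equilibrium.
Ka = 10^(−4.16) = 6.92 × 10^-5
Ka = x²/(C₀ − x); solving the quadratic gives x = 3.98 × 10^-4 M.
Fraction ionized = 3.98 × 10^-4 / 0.00269 = 0.1480 → 14.8%

14.8%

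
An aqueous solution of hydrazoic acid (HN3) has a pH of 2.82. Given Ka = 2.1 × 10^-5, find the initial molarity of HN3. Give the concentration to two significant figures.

C₀ = 1.1 × 10^-1 M

[H+] = 10^(-2.82) = 1.51 × 10^-3 M = x
Ka = x²/(C₀ − x) ⇒ C₀ = x + x²/Ka
C₀ = 1.51 × 10^-3 + (1.51 × 10^-3)²/(2.1 × 10^-5) = 1.10 × 10^-1 M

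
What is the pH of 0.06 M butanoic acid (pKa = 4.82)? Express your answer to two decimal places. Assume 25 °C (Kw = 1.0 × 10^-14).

pH = 3.02

CH3(CH2)2COOH ⇌ CH3(CH2)2COO- + H+
Ka = 10^(−4.82) = 1.51 × 10^-5
From the ICE table, Ka = x²/(0.06 − x) = 1.51 × 10^-5.
Assume x ≪ 0.06: x ≈ √(1.51 × 10^-5 × 0.06) = 9.52 × 10^-4 M
pH = −log(9.52 × 10^-4) = 3.02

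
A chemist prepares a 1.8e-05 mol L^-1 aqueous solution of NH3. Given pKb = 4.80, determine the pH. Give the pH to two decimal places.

NH3 + H2O ⇌ NH4+ + OH-
Kb = 10^(−4.80) = 1.58 × 10^-5
From the ICE table, Kb = [OH-]²/(1.8e-05 − [OH-]) = 1.58 × 10^-5.
Here C₀/Kb ≈ 1.14, so the small-[OH-] approximation fails. Use the quadratic:
[OH-] = (−Kb + √(Kb² + 4·Kb·C₀))/2 = 1.07 × 10^-5 M
pOH = 4.97, so pH = 14.00 − pOH = 9.03

pH = 9.03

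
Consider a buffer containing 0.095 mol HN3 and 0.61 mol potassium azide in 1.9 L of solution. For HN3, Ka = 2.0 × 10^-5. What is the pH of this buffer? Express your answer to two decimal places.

pKa = −log(2.0 × 10^-5) = 4.699
pH = pKa + log([A⁻]/[HA]) = 4.699 + log(0.61/0.095)
pH = 4.699 + (+0.808) = 5.51

pH = 5.51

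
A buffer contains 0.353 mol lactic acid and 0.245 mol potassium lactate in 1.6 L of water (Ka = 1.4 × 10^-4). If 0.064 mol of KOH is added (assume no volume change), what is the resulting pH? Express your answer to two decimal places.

pH = 3.88

OH- converts CH3CH(OH)COOH to CH3CH(OH)COO-: CH3CH(OH)COOH → 0.289 mol, CH3CH(OH)COO- → 0.309 mol.
pKa = −log(1.4 × 10^-4) = 3.854
pH = pKa + log(n_CH3CH(OH)COO-/n_CH3CH(OH)COOH) = 3.854 + log(0.309/0.289) = 3.854 + (+0.029)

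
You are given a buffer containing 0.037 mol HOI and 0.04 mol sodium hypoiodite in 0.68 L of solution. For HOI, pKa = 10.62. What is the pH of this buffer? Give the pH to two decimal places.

pH = 10.65

Using pH = pKa + log([base]/[acid]) with [base]/[acid] = 0.04/0.037:
pH = 10.62 + (+0.034) = 10.65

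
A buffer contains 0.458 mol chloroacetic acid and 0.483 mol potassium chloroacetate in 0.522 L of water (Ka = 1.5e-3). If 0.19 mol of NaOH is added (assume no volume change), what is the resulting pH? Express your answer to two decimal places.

pH = 3.22

After neutralization: n(ClCH2COOH) = 0.268 mol, n(ClCH2COO-) = 0.673 mol.
pKa = −log(1.5 × 10^-3) = 2.824
pH = pKa + log(n_ClCH2COO-/n_ClCH2COOH) = 2.824 + log(0.673/0.268) = 2.824 + (+0.400)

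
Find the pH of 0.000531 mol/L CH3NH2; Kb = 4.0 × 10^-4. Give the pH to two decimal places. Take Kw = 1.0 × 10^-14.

pH = 10.48

CH3NH2 + H2O ⇌ CH3NH3+ + OH-
From the ICE table, Kb = [OH-]²/(0.000531 − [OH-]) = 4.0 × 10^-4.
The 5% rule fails; solving [OH-]² + Kb·[OH-] − Kb·C₀ = 0 exactly:
[OH-] = (−Kb + √(Kb² + 4·Kb·C₀))/2 = 3.02 × 10^-4 M
pOH = −log(3.02 × 10^-4) = 3.52; pH = 14.00 − 3.52 = 10.48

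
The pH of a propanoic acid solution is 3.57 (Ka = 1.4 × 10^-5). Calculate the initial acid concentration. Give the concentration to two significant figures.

[H+] = 10^(-3.57) = 2.69 × 10^-4 M = x
Ka = x²/(C₀ − x) ⇒ C₀ = x + x²/Ka
C₀ = 2.69 × 10^-4 + (2.69 × 10^-4)²/(1.4 × 10^-5) = 5.44 × 10^-3 M

C₀ = 5.4 × 10^-3 M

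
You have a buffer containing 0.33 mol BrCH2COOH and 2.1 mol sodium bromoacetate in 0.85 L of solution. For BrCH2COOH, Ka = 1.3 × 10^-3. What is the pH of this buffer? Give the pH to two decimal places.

pKa = −log(1.3 × 10^-3) = 2.886
pH = pKa + log([A⁻]/[HA]) = 2.886 + log(2.1/0.33)
pH = 2.886 + (+0.804) = 3.69

pH = 3.69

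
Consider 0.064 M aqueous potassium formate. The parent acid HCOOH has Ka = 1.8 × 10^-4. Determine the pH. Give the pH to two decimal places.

HCOO- is the conjugate base of the weak acid HCOOH.
Kb = Kw/Ka = 1.0×10^-14 / 1.8 × 10^-4 = 5.56 × 10^-11
Kb = [OH-]²/(0.064 − [OH-]) = 5.56 × 10^-11
Neglecting [OH-] in the denominator: [OH-] = √(5.56 × 10^-11 × 0.064) = 1.89 × 10^-6 M
pOH = 5.72, so pH = 14.00 − pOH = 8.28

pH = 8.28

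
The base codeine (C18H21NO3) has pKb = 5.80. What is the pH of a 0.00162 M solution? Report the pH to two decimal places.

pH = 9.70

C18H21NO3 + H2O ⇌ C18H22NO3+ + OH-
Kb = 10^(−5.80) = 1.58 × 10^-6
Kb = [OH-]²/(0.00162 − [OH-]) = 1.58 × 10^-6
Neglecting [OH-] in the denominator: [OH-] = √(1.58 × 10^-6 × 0.00162) = 5.06 × 10^-5 M
pOH = 4.30, so pH = 14.00 − pOH = 9.70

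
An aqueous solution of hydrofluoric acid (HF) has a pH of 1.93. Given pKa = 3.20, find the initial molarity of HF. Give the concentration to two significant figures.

C₀ = 2.3 × 10^-1 M

[H+] = 10^(-1.93) = 1.17 × 10^-2 M = x
Ka = 10^(−3.20) = 6.31 × 10^-4
Ka = x²/(C₀ − x) ⇒ C₀ = x + x²/Ka
C₀ = 1.17 × 10^-2 + (1.17 × 10^-2)²/(6.31 × 10^-4) = 2.29 × 10^-1 M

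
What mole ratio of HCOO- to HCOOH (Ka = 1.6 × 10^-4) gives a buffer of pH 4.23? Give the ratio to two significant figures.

pKa = -log(1.6 × 10^-4) = 3.796
pH = pKa + log(r) ⇒ log(r) = 4.23 − 3.796 = +0.434
r = [HCOO-]/[HCOOH] = 10^(+0.434) = 2.72

ratio = 2.7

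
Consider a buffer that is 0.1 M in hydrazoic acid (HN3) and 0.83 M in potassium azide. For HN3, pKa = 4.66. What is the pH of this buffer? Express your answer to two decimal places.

pH = pKa + log([A⁻]/[HA]) = 4.66 + log(0.83/0.1)
pH = 4.66 + (+0.919) = 5.58

pH = 5.58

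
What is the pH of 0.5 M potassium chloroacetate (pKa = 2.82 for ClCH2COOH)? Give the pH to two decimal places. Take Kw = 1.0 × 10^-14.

pH = 8.26

ClCH2COO- is the conjugate base of the weak acid ClCH2COOH.
Ka = 10^(−2.82) = 1.51 × 10^-3
Kb = Kw/Ka = 1.0×10^-14 / 1.51 × 10^-3 = 6.62 × 10^-12
Let x = [OH-] at equilibrium. Kb = x²/(0.5 − x).
Since Kb ≪ C₀, x ≈ √(Kb·C₀) = 1.82 × 10^-6 M.
pOH = 5.74, so pH = 14.00 − pOH = 8.26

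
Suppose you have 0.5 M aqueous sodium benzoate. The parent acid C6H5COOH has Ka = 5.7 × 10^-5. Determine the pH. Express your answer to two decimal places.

pH = 8.97

C6H5COO- is the conjugate base of the weak acid C6H5COOH.
Kb = Kw/Ka = 1.0×10^-14 / 5.7 × 10^-5 = 1.75 × 10^-10
Let x = [OH-] at equilibrium. Kb = x²/(0.5 − x).
Neglecting x in the denominator: x = √(1.75 × 10^-10 × 0.5) = 9.35 × 10^-6 M
pOH = 5.03, so pH = 14.00 − pOH = 8.97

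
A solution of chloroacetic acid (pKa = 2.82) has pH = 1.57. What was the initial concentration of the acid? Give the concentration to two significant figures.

[H+] = 10^(-1.57) = 2.69 × 10^-2 M = x
Ka = 10^(−2.82) = 1.51 × 10^-3
Ka = x²/(C₀ − x) ⇒ C₀ = x + x²/Ka
C₀ = 2.69 × 10^-2 + (2.69 × 10^-2)²/(1.51 × 10^-3) = 5.06 × 10^-1 M

C₀ = 5.1 × 10^-1 M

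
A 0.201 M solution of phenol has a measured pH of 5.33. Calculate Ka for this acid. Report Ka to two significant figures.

Ka = 1.1 × 10^-10

[H+] = 10^(-5.33) = 4.68 × 10^-6 M
At equilibrium [HA] = 0.201 − 4.68 × 10^-6 = 2.01 × 10^-1 M
Ka = [H+][A-]/[HA] = (4.68 × 10^-6)² / 2.01 × 10^-1 = 1.1 × 10^-10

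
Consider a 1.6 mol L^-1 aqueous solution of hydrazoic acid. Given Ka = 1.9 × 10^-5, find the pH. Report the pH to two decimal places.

HN3 ⇌ N3- + H+
From the ICE table, Ka = [H+]²/(1.6 − [H+]) = 1.9 × 10^-5.
Since Ka ≪ C₀, [H+] ≈ √(Ka·C₀) = 5.51 × 10^-3 M.
([H+]/C₀ = 0.34% < 5%, so the approximation holds.)
pH = −log(5.51 × 10^-3) = 2.26

pH = 2.26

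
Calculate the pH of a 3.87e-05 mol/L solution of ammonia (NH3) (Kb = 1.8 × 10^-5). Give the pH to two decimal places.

pH = 9.28

NH3 + H2O ⇌ NH4+ + OH-
From the ICE table, Kb = [OH-]²/(3.87e-05 − [OH-]) = 1.8 × 10^-5.
[OH-] is not negligible relative to C₀; solve [OH-]² + 1.8e-05·[OH-] − 6.97e-10 = 0.
[OH-] = [−1.8e-05 + √(1.8e-05² + 2.79e-09)]/2 = 1.89 × 10^-5 M
pOH = 4.72, so pH = 14.00 − pOH = 9.28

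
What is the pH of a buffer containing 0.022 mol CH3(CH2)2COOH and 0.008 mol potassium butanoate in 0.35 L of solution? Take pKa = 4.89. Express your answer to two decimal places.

Using pH = pKa + log([base]/[acid]) with [base]/[acid] = 0.008/0.022:
pH = 4.89 + (-0.439) = 4.45

pH = 4.45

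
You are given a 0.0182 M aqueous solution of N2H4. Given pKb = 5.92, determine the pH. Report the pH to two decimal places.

pH = 10.17

N2H4 + H2O ⇌ N2H5+ + OH-
Kb = 10^(−5.92) = 1.20 × 10^-6
From the ICE table, Kb = [OH-]²/(0.0182 − [OH-]) = 1.20 × 10^-6.
Since Kb ≪ C₀, [OH-] ≈ √(Kb·C₀) = 1.48 × 10^-4 M.
pOH = 3.83, so pH = 14.00 − pOH = 10.17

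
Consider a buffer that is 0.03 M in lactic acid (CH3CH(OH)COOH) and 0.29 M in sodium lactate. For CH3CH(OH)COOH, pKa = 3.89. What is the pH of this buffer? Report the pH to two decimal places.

pH = pKa + log([A⁻]/[HA]) = 3.89 + log(0.29/0.03)
pH = 3.89 + (+0.985) = 4.88

pH = 4.88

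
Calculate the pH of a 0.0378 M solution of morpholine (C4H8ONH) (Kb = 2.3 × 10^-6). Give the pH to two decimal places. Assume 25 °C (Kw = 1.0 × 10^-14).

pH = 10.47

C4H8ONH + H2O ⇌ C4H8ONH2+ + OH-
From the ICE table, Kb = [OH-]²/(0.0378 − [OH-]) = 2.3 × 10^-6.
Neglecting [OH-] in the denominator: [OH-] = √(2.3 × 10^-6 × 0.0378) = 2.95 × 10^-4 M
([OH-]/C₀ = 0.78% < 5%, so the approximation holds.)
pOH = −log(2.95 × 10^-4) = 3.53; pH = 14.00 − 3.53 = 10.47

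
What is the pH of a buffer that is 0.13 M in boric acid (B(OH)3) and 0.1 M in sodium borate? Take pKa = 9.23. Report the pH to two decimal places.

pH = 9.12

Using pH = pKa + log([base]/[acid]) with [base]/[acid] = 0.1/0.13:
pH = 9.23 + (-0.114) = 9.12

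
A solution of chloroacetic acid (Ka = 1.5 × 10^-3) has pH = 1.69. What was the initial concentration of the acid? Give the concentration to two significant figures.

[H+] = 10^(-1.69) = 2.04 × 10^-2 M = x
Ka = x²/(C₀ − x) ⇒ C₀ = x + x²/Ka
C₀ = 2.04 × 10^-2 + (2.04 × 10^-2)²/(1.5 × 10^-3) = 2.98 × 10^-1 M

C₀ = 3.0 × 10^-1 M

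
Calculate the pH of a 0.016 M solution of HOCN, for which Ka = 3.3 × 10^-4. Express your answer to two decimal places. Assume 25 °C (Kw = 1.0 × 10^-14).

pH = 2.67

HOCN ⇌ OCN- + H+
From the ICE table, Ka = x²/(0.016 − x) = 3.3 × 10^-4.
x is not negligible relative to C₀; solve x² + 0.00033·x − 5.28e-06 = 0.
x = [−0.00033 + √(0.00033² + 2.11e-05)]/2 = 2.14 × 10^-3 M
pH = −log(2.14 × 10^-3) = 2.67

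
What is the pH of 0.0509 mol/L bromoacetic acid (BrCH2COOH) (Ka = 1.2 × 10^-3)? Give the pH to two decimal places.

BrCH2COOH ⇌ BrCH2COO- + H+
Ka = x²/(0.0509 − x) = 1.2 × 10^-3
The 5% rule fails; solving x² + Ka·x − Ka·C₀ = 0 exactly:
x = (−Ka + √(Ka² + 4·Ka·C₀))/2 = 7.24 × 10^-3 M
pH = −log(7.24 × 10^-3) = 2.14

pH = 2.14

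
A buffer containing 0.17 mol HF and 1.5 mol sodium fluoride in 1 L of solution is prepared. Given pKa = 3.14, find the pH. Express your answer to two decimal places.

Using pH = pKa + log([base]/[acid]) with [base]/[acid] = 1.5/0.17:
pH = 3.14 + (+0.946) = 4.09

pH = 4.09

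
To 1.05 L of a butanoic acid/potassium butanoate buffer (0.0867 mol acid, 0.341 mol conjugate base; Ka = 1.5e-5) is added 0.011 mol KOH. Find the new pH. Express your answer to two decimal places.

OH- converts CH3(CH2)2COOH to CH3(CH2)2COO-: CH3(CH2)2COOH → 0.0757 mol, CH3(CH2)2COO- → 0.352 mol.
pKa = −log(1.5 × 10^-5) = 4.824
pH = pKa + log([A⁻]/[HA]) = 4.824 + log(0.352/0.0757) = 4.824 +0.667

pH = 5.49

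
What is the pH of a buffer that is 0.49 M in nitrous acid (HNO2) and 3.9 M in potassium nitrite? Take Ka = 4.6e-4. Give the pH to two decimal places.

pH = 4.24

pKa = −log(4.6 × 10^-4) = 3.337
pH = pKa + log([A⁻]/[HA]) = 3.337 + log(3.9/0.49)
pH = 3.337 + (+0.901) = 4.24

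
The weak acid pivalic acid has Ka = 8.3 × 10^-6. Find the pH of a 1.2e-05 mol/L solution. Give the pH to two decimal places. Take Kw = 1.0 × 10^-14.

(CH3)3CCOOH ⇌ (CH3)3CCOO- + H+
From the ICE table, Ka = [H+]²/(1.2e-05 − [H+]) = 8.3 × 10^-6.
Here C₀/Ka ≈ 1.45, so the small-[H+] approximation fails. Use the quadratic:
[H+] = (−Ka + √(Ka² + 4·Ka·C₀))/2 = 6.66 × 10^-6 M
pH = −log(6.66 × 10^-6) = 5.18

pH = 5.18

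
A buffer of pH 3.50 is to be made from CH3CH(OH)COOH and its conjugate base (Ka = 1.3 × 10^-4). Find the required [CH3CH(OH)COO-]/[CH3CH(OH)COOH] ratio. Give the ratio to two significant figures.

ratio = 0.41

pKa = -log(1.3 × 10^-4) = 3.886
pH = pKa + log(r) ⇒ log(r) = 3.50 − 3.886 = -0.386
r = [CH3CH(OH)COO-]/[CH3CH(OH)COOH] = 10^(-0.386) = 0.411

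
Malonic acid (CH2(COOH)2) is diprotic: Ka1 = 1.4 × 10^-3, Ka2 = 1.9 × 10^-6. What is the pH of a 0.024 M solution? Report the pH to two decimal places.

pH = 2.29

Since Ka1 ≫ Ka2, the first ionization dominates [H+].
Ka1 = x²/(0.024 − x) = 1.4 × 10^-3
Solving the quadratic: x = (−Ka1 + √(Ka1² + 4·Ka1·C₀))/2 = 5.14 × 10^-3 M
pH = −log(5.14 × 10^-3) = 2.29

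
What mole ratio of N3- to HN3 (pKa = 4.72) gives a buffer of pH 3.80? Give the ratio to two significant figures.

ratio = 0.12

pH = pKa + log(r) ⇒ log(r) = 3.80 − 4.72 = -0.92
r = [N3-]/[HN3] = 10^(-0.92) = 0.12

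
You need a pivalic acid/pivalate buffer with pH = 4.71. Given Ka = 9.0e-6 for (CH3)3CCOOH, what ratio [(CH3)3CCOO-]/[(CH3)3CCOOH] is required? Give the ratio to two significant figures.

ratio = 0.46

pKa = -log(9.0 × 10^-6) = 5.046
pH = pKa + log(r) ⇒ log(r) = 4.71 − 5.046 = -0.336
r = [(CH3)3CCOO-]/[(CH3)3CCOOH] = 10^(-0.336) = 0.461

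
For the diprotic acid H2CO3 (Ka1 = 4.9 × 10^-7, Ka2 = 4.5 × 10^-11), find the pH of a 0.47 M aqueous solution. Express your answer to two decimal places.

Ka1 ≫ Ka2, so treat the first dissociation as the only significant source of H+.
Ka1 = x²/(0.47 − x) = 4.9 × 10^-7
x ≈ √(4.9 × 10^-7 × 0.47) = 4.80 × 10^-4 M
pH = −log(4.80 × 10^-4) = 3.32

pH = 3.32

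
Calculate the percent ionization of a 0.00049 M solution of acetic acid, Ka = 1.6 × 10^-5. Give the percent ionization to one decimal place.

16.5%

CH3COOH ⇌ CH3COO- + H+; let x = [H+] at equilibrium.
Solve x² + 1.6e-05x − 7.84e-09 = 0 → x = 8.09 × 10^-5 M
% ionization = x/C₀ × 100% = 8.09 × 10^-5/0.00049 × 100% = 16.5%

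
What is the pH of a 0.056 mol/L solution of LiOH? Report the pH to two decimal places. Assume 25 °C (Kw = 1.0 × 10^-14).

pH = 12.75

LiOH is a strong base; [OH-] = 0.056 M.
pOH = -log(0.056) = 1.25
pH = 14.00 - 1.25 = 12.75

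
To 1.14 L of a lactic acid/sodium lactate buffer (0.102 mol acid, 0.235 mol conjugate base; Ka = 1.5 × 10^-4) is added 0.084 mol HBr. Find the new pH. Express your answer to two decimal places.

pH = 3.73

Added H+ converts CH3CH(OH)COO- to CH3CH(OH)COOH: CH3CH(OH)COOH → 0.186 mol, CH3CH(OH)COO- → 0.151 mol.
pKa = −log(1.5 × 10^-4) = 3.824
pH = pKa + log([A⁻]/[HA]) = 3.824 + log(0.151/0.186) = 3.824 -0.091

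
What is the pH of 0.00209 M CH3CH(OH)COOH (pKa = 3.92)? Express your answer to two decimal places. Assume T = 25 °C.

pH = 3.35

CH3CH(OH)COOH ⇌ CH3CH(OH)COO- + H+
Ka = 10^(−3.92) = 1.20 × 10^-4
From the ICE table, Ka = x²/(0.00209 − x) = 1.20 × 10^-4.
Here C₀/Ka ≈ 17.4, so the small-x approximation fails. Use the quadratic:
x = (−Ka + √(Ka² + 4·Ka·C₀))/2 = 4.44 × 10^-4 M
pH = −log[H+] = −log(4.44 × 10^-4) = 3.35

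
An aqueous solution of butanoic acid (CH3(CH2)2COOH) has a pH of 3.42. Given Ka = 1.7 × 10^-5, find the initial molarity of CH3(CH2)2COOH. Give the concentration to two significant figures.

[H+] = 10^(-3.42) = 3.80 × 10^-4 M = x
Ka = x²/(C₀ − x) ⇒ C₀ = x + x²/Ka
C₀ = 3.80 × 10^-4 + (3.80 × 10^-4)²/(1.7 × 10^-5) = 8.87 × 10^-3 M

C₀ = 8.9 × 10^-3 M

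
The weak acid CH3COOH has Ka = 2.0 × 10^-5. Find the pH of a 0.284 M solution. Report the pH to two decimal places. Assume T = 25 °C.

pH = 2.62

CH3COOH ⇌ CH3COO- + H+
Ka = x²/(0.284 − x) = 2.0 × 10^-5
Neglecting x in the denominator: x = √(2.0 × 10^-5 × 0.284) = 2.38 × 10^-3 M
Check: 0.84% ionized — well under 5%, approximation valid.
pH = −log[H+] = −log(2.38 × 10^-3) = 2.62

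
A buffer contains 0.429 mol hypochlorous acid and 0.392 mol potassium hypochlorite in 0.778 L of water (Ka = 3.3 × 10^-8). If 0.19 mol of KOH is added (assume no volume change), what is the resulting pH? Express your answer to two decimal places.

After neutralization: n(HOCl) = 0.239 mol, n(OCl-) = 0.582 mol.
pKa = −log(3.3 × 10^-8) = 7.481
pH = pKa + log(n_OCl-/n_HOCl) = 7.481 + log(0.582/0.239) = 7.481 + (+0.387)

pH = 7.87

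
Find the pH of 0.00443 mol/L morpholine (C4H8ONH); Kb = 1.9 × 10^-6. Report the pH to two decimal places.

C4H8ONH + H2O ⇌ C4H8ONH2+ + OH-
From the ICE table, Kb = [OH-]²/(0.00443 − [OH-]) = 1.9 × 10^-6.
Assume [OH-] ≪ 0.00443: [OH-] ≈ √(1.9 × 10^-6 × 0.00443) = 9.17 × 10^-5 M
Check: 2.1% ionized — well under 5%, approximation valid.
pOH = 4.04, so pH = 14.00 − pOH = 9.96

pH = 9.96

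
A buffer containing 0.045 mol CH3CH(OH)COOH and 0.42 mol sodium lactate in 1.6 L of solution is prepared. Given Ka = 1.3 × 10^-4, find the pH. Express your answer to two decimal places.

pKa = −log(1.3 × 10^-4) = 3.886
pH = pKa + log([A⁻]/[HA]) = 3.886 + log(0.42/0.045)
pH = 3.886 + (+0.970) = 4.86

pH = 4.86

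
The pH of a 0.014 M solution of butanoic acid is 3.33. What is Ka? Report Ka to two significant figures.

Ka = 1.6 × 10^-5

[H+] = 10^(-3.33) = 4.68 × 10^-4 M
At equilibrium [HA] = 0.014 − 4.68 × 10^-4 = 1.35 × 10^-2 M
Ka = [H+][A-]/[HA] = (4.68 × 10^-4)² / 1.35 × 10^-2 = 1.6 × 10^-5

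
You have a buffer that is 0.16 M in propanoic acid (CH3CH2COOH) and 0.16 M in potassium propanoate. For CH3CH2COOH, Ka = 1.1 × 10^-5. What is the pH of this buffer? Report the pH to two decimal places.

pH = 4.96

pKa = −log(1.1 × 10^-5) = 4.959
Henderson–Hasselbalch: pH = pKa + log([CH3CH2COO-]/[CH3CH2COOH]) = 4.959 + log(0.16/0.16)
pH = 4.959 + (+0.000) = 4.96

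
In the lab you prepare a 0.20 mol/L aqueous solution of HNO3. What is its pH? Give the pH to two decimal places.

HNO3 is a strong acid and dissociates completely, so [H+] = 0.20 M.
pH = -log(0.2) = 0.70

pH = 0.70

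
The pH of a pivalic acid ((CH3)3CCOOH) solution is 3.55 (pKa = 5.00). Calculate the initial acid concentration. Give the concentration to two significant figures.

[H+] = 10^(-3.55) = 2.82 × 10^-4 M = x
Ka = 10^(−5.00) = 1.00 × 10^-5
Ka = x²/(C₀ − x) ⇒ C₀ = x + x²/Ka
C₀ = 2.82 × 10^-4 + (2.82 × 10^-4)²/(1.00 × 10^-5) = 8.23 × 10^-3 M

C₀ = 8.2 × 10^-3 M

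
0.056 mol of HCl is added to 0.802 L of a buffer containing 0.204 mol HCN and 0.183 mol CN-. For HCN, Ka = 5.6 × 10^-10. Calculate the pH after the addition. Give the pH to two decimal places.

pH = 8.94

Added H+ converts CN- to HCN: HCN → 0.26 mol, CN- → 0.127 mol.
pKa = −log(5.6 × 10^-10) = 9.252
pH = pKa + log([A⁻]/[HA]) = 9.252 + log(0.127/0.26) = 9.252 -0.311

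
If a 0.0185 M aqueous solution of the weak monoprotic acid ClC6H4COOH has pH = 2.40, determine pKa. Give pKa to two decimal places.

pKa = 2.96

[H+] = 10^(-2.40) = 3.98 × 10^-3 M
At equilibrium [HA] = 0.0185 − 3.98 × 10^-3 = 1.45 × 10^-2 M
Ka = [H+][A-]/[HA] = (3.98 × 10^-3)² / 1.45 × 10^-2 = 1.09 × 10^-3
pKa = -log(1.09 × 10^-3) = 2.96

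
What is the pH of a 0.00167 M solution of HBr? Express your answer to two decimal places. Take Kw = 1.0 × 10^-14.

pH = 2.78

HBr is a strong acid and dissociates completely, so [H+] = 0.00167 M.
pH = -log(0.00167) = 2.78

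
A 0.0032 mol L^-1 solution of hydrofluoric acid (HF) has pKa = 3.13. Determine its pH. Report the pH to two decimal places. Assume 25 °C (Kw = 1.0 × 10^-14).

HF ⇌ F- + H+
Ka = 10^(−3.13) = 7.41 × 10^-4
Ka = [H+]²/(0.0032 − [H+]) = 7.41 × 10^-4
The 5% rule fails; solving [H+]² + Ka·[H+] − Ka·C₀ = 0 exactly:
[H+] = (−Ka + √(Ka² + 4·Ka·C₀))/2 = 1.21 × 10^-3 M
pH = −log[H+] = −log(1.21 × 10^-3) = 2.92

pH = 2.92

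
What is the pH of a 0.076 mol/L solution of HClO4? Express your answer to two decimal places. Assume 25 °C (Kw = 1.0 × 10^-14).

pH = 1.12

HClO4 is a strong acid and dissociates completely, so [H+] = 0.076 M.
pH = -log(0.076) = 1.12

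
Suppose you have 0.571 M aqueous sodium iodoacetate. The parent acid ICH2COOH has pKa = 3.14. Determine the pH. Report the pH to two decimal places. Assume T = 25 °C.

pH = 8.45

ICH2COO- is the conjugate base of the weak acid ICH2COOH.
Ka = 10^(−3.14) = 7.24 × 10^-4
Kb = Kw/Ka = 1.0×10^-14 / 7.24 × 10^-4 = 1.38 × 10^-11
Let x = [OH-] at equilibrium. Kb = x²/(0.571 − x).
Since Kb ≪ C₀, x ≈ √(Kb·C₀) = 2.81 × 10^-6 M.
(x/C₀ = 0.00049% < 5%, so the approximation holds.)
pOH = 5.55, so pH = 14.00 − pOH = 8.45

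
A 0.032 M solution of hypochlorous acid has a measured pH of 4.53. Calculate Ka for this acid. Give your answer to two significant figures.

[H+] = 10^(-4.53) = 2.95 × 10^-5 M
At equilibrium [HA] = 0.032 − 2.95 × 10^-5 = 3.20 × 10^-2 M
Ka = [H+][A-]/[HA] = (2.95 × 10^-5)² / 3.20 × 10^-2 = 2.7 × 10^-8

Ka = 2.7 × 10^-8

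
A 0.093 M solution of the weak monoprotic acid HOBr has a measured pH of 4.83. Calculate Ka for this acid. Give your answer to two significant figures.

[H+] = 10^(-4.83) = 1.48 × 10^-5 M
At equilibrium [HA] = 0.093 − 1.48 × 10^-5 = 9.30 × 10^-2 M
Ka = [H+][A-]/[HA] = (1.48 × 10^-5)² / 9.30 × 10^-2 = 2.4 × 10^-9

Ka = 2.4 × 10^-9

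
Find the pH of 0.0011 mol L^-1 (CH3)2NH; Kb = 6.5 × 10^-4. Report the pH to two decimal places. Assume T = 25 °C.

pH = 10.76

(CH3)2NH + H2O ⇌ (CH3)2NH2+ + OH-
From the ICE table, Kb = [OH-]²/(0.0011 − [OH-]) = 6.5 × 10^-4.
[OH-] is not negligible relative to C₀; solve [OH-]² + 0.00065·[OH-] − 7.15e-07 = 0.
[OH-] = [−0.00065 + √(0.00065² + 2.86e-06)]/2 = 5.81 × 10^-4 M
pOH = −log(5.81 × 10^-4) = 3.24; pH = 14.00 − 3.24 = 10.76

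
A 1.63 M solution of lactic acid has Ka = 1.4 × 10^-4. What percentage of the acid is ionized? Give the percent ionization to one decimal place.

CH3CH(OH)COOH ⇌ CH3CH(OH)COO- + H+; let x = [H+] at equilibrium.
x ≈ √(Ka·C₀) = √(1.4 × 10^-4 × 1.63) = 1.51 × 10^-2 M
% ionization = x/C₀ × 100% = 1.51 × 10^-2/1.63 × 100% = 0.9%

0.9%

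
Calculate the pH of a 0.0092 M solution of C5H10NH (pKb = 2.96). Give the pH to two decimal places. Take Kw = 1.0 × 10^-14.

C5H10NH + H2O ⇌ C5H10NH2+ + OH-
Kb = 10^(−2.96) = 1.10 × 10^-3
From the ICE table, Kb = x²/(0.0092 − x) = 1.10 × 10^-3.
Here C₀/Kb ≈ 8.36, so the small-x approximation fails. Use the quadratic:
x = (−Kb + √(Kb² + 4·Kb·C₀))/2 = 2.68 × 10^-3 M
pOH = 2.57, so pH = 14.00 − pOH = 11.43

pH = 11.43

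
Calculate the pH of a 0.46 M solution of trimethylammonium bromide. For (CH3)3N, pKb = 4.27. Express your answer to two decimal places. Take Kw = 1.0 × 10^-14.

(CH3)3NH+ is the conjugate acid of the weak base (CH3)3N.
Kb = 10^(−4.27) = 5.37 × 10^-5
Ka = Kw/Kb = 1.0×10^-14 / 5.37 × 10^-5 = 1.86 × 10^-10
From the ICE table, Ka = x²/(0.46 − x) = 1.86 × 10^-10.
Since Ka ≪ C₀, x ≈ √(Ka·C₀) = 9.25 × 10^-6 M.
Check: 0.002% ionized — well under 5%, approximation valid.
pH = −log[H+] = −log(9.25 × 10^-6) = 5.03

pH = 5.03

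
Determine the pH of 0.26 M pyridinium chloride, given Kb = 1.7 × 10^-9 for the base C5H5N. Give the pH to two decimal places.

C5H5NH+ is the conjugate acid of the weak base C5H5N.
Ka = Kw/Kb = 1.0×10^-14 / 1.7 × 10^-9 = 5.88 × 10^-6
From the ICE table, Ka = [H+]²/(0.26 − [H+]) = 5.88 × 10^-6.
Since Ka ≪ C₀, [H+] ≈ √(Ka·C₀) = 1.24 × 10^-3 M.
Check: 0.48% ionized — well under 5%, approximation valid.
pH = −log[H+] = −log(1.24 × 10^-3) = 2.91

pH = 2.91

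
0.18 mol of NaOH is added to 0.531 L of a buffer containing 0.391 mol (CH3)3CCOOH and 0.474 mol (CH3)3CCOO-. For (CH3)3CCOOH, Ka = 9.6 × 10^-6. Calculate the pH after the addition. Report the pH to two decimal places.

pH = 5.51

OH- converts (CH3)3CCOOH to (CH3)3CCOO-: (CH3)3CCOOH → 0.211 mol, (CH3)3CCOO- → 0.654 mol.
pKa = −log(9.6 × 10^-6) = 5.018
Henderson–Hasselbalch with mole ratio 0.654/0.211: pH = 5.018 + (+0.491)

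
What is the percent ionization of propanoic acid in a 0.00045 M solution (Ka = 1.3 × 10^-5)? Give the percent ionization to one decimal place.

15.6%

CH3CH2COOH ⇌ CH3CH2COO- + H+; let x = [H+] at equilibrium.
Solve x² + 1.3e-05x − 5.85e-09 = 0 → x = 7.03 × 10^-5 M
% ionization = x/C₀ × 100% = 7.03 × 10^-5/0.00045 × 100% = 15.6%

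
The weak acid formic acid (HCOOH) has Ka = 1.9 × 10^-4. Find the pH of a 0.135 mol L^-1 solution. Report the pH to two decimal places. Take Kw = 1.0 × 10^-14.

pH = 2.30

HCOOH ⇌ HCOO- + H+
From the ICE table, Ka = [H+]²/(0.135 − [H+]) = 1.9 × 10^-4.
Assume [H+] ≪ 0.135: [H+] ≈ √(1.9 × 10^-4 × 0.135) = 5.06 × 10^-3 M
([H+]/C₀ = 3.8% < 5%, so the approximation holds.)
pH = −log[H+] = −log(5.06 × 10^-3) = 2.30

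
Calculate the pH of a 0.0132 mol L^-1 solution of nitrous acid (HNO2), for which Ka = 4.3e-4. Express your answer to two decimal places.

HNO2 ⇌ NO2- + H+
Ka = [H+]²/(0.0132 − [H+]) = 4.3 × 10^-4
[H+] is not negligible relative to C₀; solve [H+]² + 0.00043·[H+] − 5.68e-06 = 0.
[H+] = (−Ka + √(Ka² + 4·Ka·C₀))/2 = 2.18 × 10^-3 M
pH = −log[H+] = −log(2.18 × 10^-3) = 2.66

pH = 2.66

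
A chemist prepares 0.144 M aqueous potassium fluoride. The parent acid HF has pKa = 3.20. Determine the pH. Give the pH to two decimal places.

pH = 8.18

F- is the conjugate base of the weak acid HF.
Ka = 10^(−3.20) = 6.31 × 10^-4
Kb = Kw/Ka = 1.0×10^-14 / 6.31 × 10^-4 = 1.58 × 10^-11
From the ICE table, Kb = [OH-]²/(0.144 − [OH-]) = 1.58 × 10^-11.
Neglecting [OH-] in the denominator: [OH-] = √(1.58 × 10^-11 × 0.144) = 1.51 × 10^-6 M
Check: 0.001% ionized — well under 5%, approximation valid.
pOH = 5.82, so pH = 14.00 − pOH = 8.18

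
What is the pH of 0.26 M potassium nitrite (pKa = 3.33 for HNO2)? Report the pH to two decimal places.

pH = 8.37

NO2- is the conjugate base of the weak acid HNO2.
Ka = 10^(−3.33) = 4.68 × 10^-4
Kb = Kw/Ka = 1.0×10^-14 / 4.68 × 10^-4 = 2.14 × 10^-11
From the ICE table, Kb = [OH-]²/(0.26 − [OH-]) = 2.14 × 10^-11.
Neglecting [OH-] in the denominator: [OH-] = √(2.14 × 10^-11 × 0.26) = 2.36 × 10^-6 M
([OH-]/C₀ = 0.00091% < 5%, so the approximation holds.)
pOH = 5.63, so pH = 14.00 − pOH = 8.37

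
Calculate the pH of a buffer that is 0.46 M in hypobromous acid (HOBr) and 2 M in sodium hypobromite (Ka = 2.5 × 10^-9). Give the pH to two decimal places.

pKa = −log(2.5 × 10^-9) = 8.602
Henderson–Hasselbalch: pH = pKa + log([OBr-]/[HOBr]) = 8.602 + log(2/0.46)
pH = 8.602 + (+0.638) = 9.24

pH = 9.24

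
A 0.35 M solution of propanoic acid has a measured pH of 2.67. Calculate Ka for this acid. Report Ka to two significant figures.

[H+] = 10^(-2.67) = 2.14 × 10^-3 M
At equilibrium [HA] = 0.35 − 2.14 × 10^-3 = 3.48 × 10^-1 M
Ka = [H+][A-]/[HA] = (2.14 × 10^-3)² / 3.48 × 10^-1 = 1.3 × 10^-5

Ka = 1.3 × 10^-5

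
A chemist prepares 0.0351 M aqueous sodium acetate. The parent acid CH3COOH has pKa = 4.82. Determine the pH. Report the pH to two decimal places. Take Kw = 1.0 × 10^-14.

pH = 8.68

CH3COO- is the conjugate base of the weak acid CH3COOH.
Ka = 10^(−4.82) = 1.51 × 10^-5
Kb = Kw/Ka = 1.0×10^-14 / 1.51 × 10^-5 = 6.62 × 10^-10
From the ICE table, Kb = [OH-]²/(0.0351 − [OH-]) = 6.62 × 10^-10.
Neglecting [OH-] in the denominator: [OH-] = √(6.62 × 10^-10 × 0.0351) = 4.82 × 10^-6 M
Check: 0.014% ionized — well under 5%, approximation valid.
pOH = 5.32, so pH = 14.00 − pOH = 8.68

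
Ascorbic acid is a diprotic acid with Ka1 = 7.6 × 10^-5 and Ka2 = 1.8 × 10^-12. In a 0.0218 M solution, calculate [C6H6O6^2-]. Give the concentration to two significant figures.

1.8 × 10^-12 M

First ionization gives [H+] ≈ [HC6H6O6-] = 1.25 × 10^-3 M.
Second step: Ka2 = [H+][C6H6O6^2-]/[HC6H6O6-] ≈ [C6H6O6^2-] (since [H+] ≈ [HC6H6O6-]).
So [C6H6O6^2-] ≈ Ka2.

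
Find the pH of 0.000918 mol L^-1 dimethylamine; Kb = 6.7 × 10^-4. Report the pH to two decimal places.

(CH3)2NH + H2O ⇌ (CH3)2NH2+ + OH-
Kb = [OH-]²/(0.000918 − [OH-]) = 6.7 × 10^-4
The 5% rule fails; solving [OH-]² + Kb·[OH-] − Kb·C₀ = 0 exactly:
[OH-] = [−0.00067 + √(0.00067² + 2.46e-06)]/2 = 5.18 × 10^-4 M
pOH = −log(5.18 × 10^-4) = 3.29; pH = 14.00 − 3.29 = 10.71

pH = 10.71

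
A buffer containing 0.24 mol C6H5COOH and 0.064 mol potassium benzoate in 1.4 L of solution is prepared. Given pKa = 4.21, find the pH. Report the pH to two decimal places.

Henderson–Hasselbalch: pH = pKa + log([C6H5COO-]/[C6H5COOH]) = 4.21 + log(0.064/0.24)
pH = 4.21 + (-0.574) = 3.64

pH = 3.64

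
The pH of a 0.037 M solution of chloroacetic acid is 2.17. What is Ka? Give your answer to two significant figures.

Ka = 1.5 × 10^-3

[H+] = 10^(-2.17) = 6.76 × 10^-3 M
At equilibrium [HA] = 0.037 − 6.76 × 10^-3 = 3.02 × 10^-2 M
Ka = [H+][A-]/[HA] = (6.76 × 10^-3)² / 3.02 × 10^-2 = 1.5 × 10^-3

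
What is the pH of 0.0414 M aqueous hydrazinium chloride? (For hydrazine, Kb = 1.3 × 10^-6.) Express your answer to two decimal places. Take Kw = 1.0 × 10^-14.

pH = 4.75

N2H5+ is the conjugate acid of the weak base N2H4.
Ka = Kw/Kb = 1.0×10^-14 / 1.3 × 10^-6 = 7.69 × 10^-9
From the ICE table, Ka = x²/(0.0414 − x) = 7.69 × 10^-9.
Since Ka ≪ C₀, x ≈ √(Ka·C₀) = 1.78 × 10^-5 M.
pH = −log[H+] = −log(1.78 × 10^-5) = 4.75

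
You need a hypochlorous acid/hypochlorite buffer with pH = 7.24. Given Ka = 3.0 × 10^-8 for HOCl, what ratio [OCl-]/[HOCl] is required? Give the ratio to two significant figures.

pKa = -log(3.0 × 10^-8) = 7.523
pH = pKa + log(r) ⇒ log(r) = 7.24 − 7.523 = -0.283
r = [OCl-]/[HOCl] = 10^(-0.283) = 0.521

ratio = 0.52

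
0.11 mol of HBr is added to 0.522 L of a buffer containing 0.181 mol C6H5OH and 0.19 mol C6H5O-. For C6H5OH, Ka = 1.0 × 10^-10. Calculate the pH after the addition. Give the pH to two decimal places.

After neutralization: n(C6H5OH) = 0.291 mol, n(C6H5O-) = 0.08 mol.
pKa = −log(1.0 × 10^-10) = 10.000
pH = pKa + log([A⁻]/[HA]) = 10.000 + log(0.08/0.291) = 10.000 -0.561

pH = 9.44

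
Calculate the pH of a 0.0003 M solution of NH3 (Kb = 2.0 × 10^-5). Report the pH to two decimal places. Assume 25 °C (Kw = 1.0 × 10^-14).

pH = 9.83

NH3 + H2O ⇌ NH4+ + OH-
From the ICE table, Kb = [OH-]²/(0.0003 − [OH-]) = 2.0 × 10^-5.
Here C₀/Kb ≈ 15, so the small-[OH-] approximation fails. Use the quadratic:
[OH-] = [−2e-05 + √(2e-05² + 2.4e-08)]/2 = 6.81 × 10^-5 M
pOH = −log(6.81 × 10^-5) = 4.17; pH = 14.00 − 4.17 = 9.83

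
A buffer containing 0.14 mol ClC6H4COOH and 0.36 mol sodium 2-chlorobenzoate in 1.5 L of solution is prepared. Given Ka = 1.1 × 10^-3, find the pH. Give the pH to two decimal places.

pH = 3.37

pKa = −log(1.1 × 10^-3) = 2.959
Henderson–Hasselbalch: pH = pKa + log([ClC6H4COO-]/[ClC6H4COOH]) = 2.959 + log(0.36/0.14)
pH = 2.959 + (+0.410) = 3.37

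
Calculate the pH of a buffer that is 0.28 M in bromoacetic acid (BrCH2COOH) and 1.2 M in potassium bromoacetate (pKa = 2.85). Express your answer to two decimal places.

Henderson–Hasselbalch: pH = pKa + log([BrCH2COO-]/[BrCH2COOH]) = 2.85 + log(1.2/0.28)
pH = 2.85 + (+0.632) = 3.48

pH = 3.48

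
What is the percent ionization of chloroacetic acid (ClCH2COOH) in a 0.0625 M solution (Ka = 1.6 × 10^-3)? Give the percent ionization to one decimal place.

14.8%

ClCH2COOH ⇌ ClCH2COO- + H+; let x = [H+] at equilibrium.
Ka = x²/(C₀ − x); solving the quadratic gives x = 9.23 × 10^-3 M.
Fraction ionized = 9.23 × 10^-3 / 0.0625 = 0.1477 → 14.8%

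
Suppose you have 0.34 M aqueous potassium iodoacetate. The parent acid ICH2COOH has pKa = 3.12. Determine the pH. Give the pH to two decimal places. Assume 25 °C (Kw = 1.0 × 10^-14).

ICH2COO- is the conjugate base of the weak acid ICH2COOH.
Ka = 10^(−3.12) = 7.59 × 10^-4
Kb = Kw/Ka = 1.0×10^-14 / 7.59 × 10^-4 = 1.32 × 10^-11
Kb = x²/(0.34 − x) = 1.32 × 10^-11
Assume x ≪ 0.34: x ≈ √(1.32 × 10^-11 × 0.34) = 2.12 × 10^-6 M
pOH = −log(2.12 × 10^-6) = 5.67; pH = 14.00 − 5.67 = 8.33

pH = 8.33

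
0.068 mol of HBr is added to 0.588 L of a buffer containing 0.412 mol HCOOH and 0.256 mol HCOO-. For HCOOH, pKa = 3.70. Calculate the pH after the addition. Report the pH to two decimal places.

pH = 3.29

Added H+ converts HCOO- to HCOOH: HCOOH → 0.48 mol, HCOO- → 0.188 mol.
pH = pKa + log([A⁻]/[HA]) = 3.70 + log(0.188/0.48) = 3.70 -0.407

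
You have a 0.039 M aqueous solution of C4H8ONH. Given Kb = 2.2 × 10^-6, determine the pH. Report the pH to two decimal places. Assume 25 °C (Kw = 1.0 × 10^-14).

C4H8ONH + H2O ⇌ C4H8ONH2+ + OH-
Let x = [OH-] at equilibrium. Kb = x²/(0.039 − x).
Neglecting x in the denominator: x = √(2.2 × 10^-6 × 0.039) = 2.93 × 10^-4 M
Check: 0.75% ionized — well under 5%, approximation valid.
pOH = 3.53, so pH = 14.00 − pOH = 10.47

pH = 10.47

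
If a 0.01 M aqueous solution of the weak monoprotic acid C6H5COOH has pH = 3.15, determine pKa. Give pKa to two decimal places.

pKa = 4.27

[H+] = 10^(-3.15) = 7.08 × 10^-4 M
At equilibrium [HA] = 0.01 − 7.08 × 10^-4 = 9.29 × 10^-3 M
Ka = [H+][A-]/[HA] = (7.08 × 10^-4)² / 9.29 × 10^-3 = 5.40 × 10^-5
pKa = -log(5.40 × 10^-5) = 4.27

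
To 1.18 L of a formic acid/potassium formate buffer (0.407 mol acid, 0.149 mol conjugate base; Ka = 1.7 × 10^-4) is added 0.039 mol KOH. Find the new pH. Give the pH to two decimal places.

After neutralization: n(HCOOH) = 0.368 mol, n(HCOO-) = 0.188 mol.
pKa = −log(1.7 × 10^-4) = 3.770
pH = pKa + log(n_HCOO-/n_HCOOH) = 3.770 + log(0.188/0.368) = 3.770 + (-0.292)

pH = 3.48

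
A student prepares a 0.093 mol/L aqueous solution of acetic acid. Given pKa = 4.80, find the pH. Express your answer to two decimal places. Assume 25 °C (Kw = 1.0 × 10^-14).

pH = 2.92

CH3COOH ⇌ CH3COO- + H+
Ka = 10^(−4.80) = 1.58 × 10^-5
From the ICE table, Ka = [H+]²/(0.093 − [H+]) = 1.58 × 10^-5.
Since Ka ≪ C₀, [H+] ≈ √(Ka·C₀) = 1.21 × 10^-3 M.
pH = −log[H+] = −log(1.21 × 10^-3) = 2.92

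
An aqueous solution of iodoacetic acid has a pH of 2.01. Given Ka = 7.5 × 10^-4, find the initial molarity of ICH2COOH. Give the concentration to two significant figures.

[H+] = 10^(-2.01) = 9.77 × 10^-3 M = x
Ka = x²/(C₀ − x) ⇒ C₀ = x + x²/Ka
C₀ = 9.77 × 10^-3 + (9.77 × 10^-3)²/(7.5 × 10^-4) = 1.37 × 10^-1 M

C₀ = 1.4 × 10^-1 M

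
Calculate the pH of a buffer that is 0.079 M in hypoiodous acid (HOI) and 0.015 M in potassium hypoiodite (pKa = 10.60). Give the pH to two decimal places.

pH = pKa + log([A⁻]/[HA]) = 10.60 + log(0.015/0.079)
pH = 10.60 + (-0.722) = 9.88

pH = 9.88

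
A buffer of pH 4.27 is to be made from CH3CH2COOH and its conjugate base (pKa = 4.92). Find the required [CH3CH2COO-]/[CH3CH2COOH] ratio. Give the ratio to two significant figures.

ratio = 0.22

pH = pKa + log(r) ⇒ log(r) = 4.27 − 4.92 = -0.65
r = [CH3CH2COO-]/[CH3CH2COOH] = 10^(-0.65) = 0.224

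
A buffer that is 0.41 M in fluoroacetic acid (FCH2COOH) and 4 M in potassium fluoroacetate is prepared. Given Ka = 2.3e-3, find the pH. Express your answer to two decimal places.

pH = 3.63

pKa = −log(2.3 × 10^-3) = 2.638
Using pH = pKa + log([base]/[acid]) with [base]/[acid] = 4/0.41:
pH = 2.638 + (+0.989) = 3.63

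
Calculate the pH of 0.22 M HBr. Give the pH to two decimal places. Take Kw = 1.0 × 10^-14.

pH = 0.66

HBr is a strong acid and dissociates completely, so [H+] = 0.22 M.
pH = -log(0.22) = 0.66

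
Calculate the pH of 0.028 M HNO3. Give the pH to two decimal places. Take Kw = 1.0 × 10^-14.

HNO3 is a strong acid and dissociates completely, so [H+] = 0.028 M.
pH = -log(0.028) = 1.55

pH = 1.55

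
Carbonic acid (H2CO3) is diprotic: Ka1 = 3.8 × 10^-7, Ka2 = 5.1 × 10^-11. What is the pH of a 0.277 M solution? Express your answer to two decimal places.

Since Ka1 ≫ Ka2, the first ionization dominates [H+].
Ka1 = x²/(0.277 − x) = 3.8 × 10^-7
x ≈ √(3.8 × 10^-7 × 0.277) = 3.24 × 10^-4 M
pH = −log(3.24 × 10^-4) = 3.49

pH = 3.49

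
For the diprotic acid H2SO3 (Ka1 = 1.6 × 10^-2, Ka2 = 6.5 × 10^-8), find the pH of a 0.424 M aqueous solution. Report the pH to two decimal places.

Since Ka1 ≫ Ka2, the first ionization dominates [H+].
Ka1 = x²/(0.424 − x) = 1.6 × 10^-2
Solving the quadratic: x = (−Ka1 + √(Ka1² + 4·Ka1·C₀))/2 = 7.48 × 10^-2 M
pH = −log(7.48 × 10^-2) = 1.13

pH = 1.13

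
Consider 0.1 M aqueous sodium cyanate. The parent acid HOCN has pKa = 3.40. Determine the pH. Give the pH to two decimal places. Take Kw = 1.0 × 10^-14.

OCN- is the conjugate base of the weak acid HOCN.
Ka = 10^(−3.40) = 3.98 × 10^-4
Kb = Kw/Ka = 1.0×10^-14 / 3.98 × 10^-4 = 2.51 × 10^-11
Kb = [OH-]²/(0.1 − [OH-]) = 2.51 × 10^-11
Neglecting [OH-] in the denominator: [OH-] = √(2.51 × 10^-11 × 0.1) = 1.58 × 10^-6 M
([OH-]/C₀ = 0.0016% < 5%, so the approximation holds.)
pOH = −log(1.58 × 10^-6) = 5.80; pH = 14.00 − 5.80 = 8.20

pH = 8.20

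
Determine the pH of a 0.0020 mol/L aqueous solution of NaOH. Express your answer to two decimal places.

NaOH is a strong base; [OH-] = 0.002 M.
pOH = -log(0.002) = 2.70
pH = 14.00 - 2.70 = 11.30

pH = 11.30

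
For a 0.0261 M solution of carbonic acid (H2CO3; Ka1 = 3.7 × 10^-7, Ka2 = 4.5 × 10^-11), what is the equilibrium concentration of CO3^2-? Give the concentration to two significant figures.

4.5 × 10^-11 M

First ionization gives [H+] ≈ [HCO3-] = 9.83 × 10^-5 M.
Second step: Ka2 = [H+][CO3^2-]/[HCO3-] ≈ [CO3^2-] (since [H+] ≈ [HCO3-]).
So [CO3^2-] ≈ Ka2.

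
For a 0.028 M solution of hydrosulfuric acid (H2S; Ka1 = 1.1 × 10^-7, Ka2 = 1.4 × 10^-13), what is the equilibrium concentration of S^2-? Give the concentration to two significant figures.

1.4 × 10^-13 M

First ionization gives [H+] ≈ [HS-] = 5.55 × 10^-5 M.
Second step: Ka2 = [H+][S^2-]/[HS-] ≈ [S^2-] (since [H+] ≈ [HS-]).
So [S^2-] ≈ Ka2.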